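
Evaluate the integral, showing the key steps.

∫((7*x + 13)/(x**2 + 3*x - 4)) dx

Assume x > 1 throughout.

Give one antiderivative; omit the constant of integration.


Step 1. Decompose ∫((7*x + 13)/(x**2 + 3*x - 4)) dx by partial fractions, (7*x + 13)/(x**2 + 3*x - 4) = 3/(x + 4) + 4/(x - 1): now ∫(4/(x - 1)) dx + ∫(3/(x + 4)) dx.
Step 2. Evaluate the standard form [assuming x > 1]: now 4*log(x - 1) + ∫(3/(x + 4)) dx.
Step 3. Evaluate the standard form [assuming x > -4]: now 4*log(x - 1) + 3*log(x + 4).
Answer: 4*log(x - 1) + 3*log(x + 4).


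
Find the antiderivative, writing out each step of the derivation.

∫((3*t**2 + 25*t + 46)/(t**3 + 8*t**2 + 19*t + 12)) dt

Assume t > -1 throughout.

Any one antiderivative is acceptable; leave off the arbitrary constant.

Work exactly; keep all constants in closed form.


Step 1. Decompose ∫((3*t**2 + 25*t + 46)/(t**3 + 8*t**2 + 19*t + 12)) dt by partial fractions, (3*t**2 + 25*t + 46)/(t**3 + 8*t**2 + 19*t + 12) = -2/(t + 4) + 1/(t + 3) + 4/(t + 1): now ∫(4/(t + 1)) dt + ∫(1/(t + 3)) dt + ∫(-2/(t + 4)) dt.
Step 2. Evaluate the standard form [assuming t > -3]: now log(t + 3) + ∫(4/(t + 1)) dt + ∫(-2/(t + 4)) dt.
Step 3. Evaluate the standard form [assuming t > -1]: now 4*log(t + 1) + log(t + 3) + ∫(-2/(t + 4)) dt.
Step 4. Evaluate the standard form [assuming t > -4]: now 4*log(t + 1) + log(t + 3) - 2*log(t + 4).
Answer: 4*log(t + 1) + log(t + 3) - 2*log(t + 4).


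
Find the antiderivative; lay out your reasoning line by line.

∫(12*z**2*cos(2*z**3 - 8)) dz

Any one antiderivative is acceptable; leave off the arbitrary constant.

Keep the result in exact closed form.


Step 1. Substitute u = z**3 - 4, turning ∫(12*z**2*cos(2*z**3 - 8)) dz into ∫(4*cos(2*u)) du: now ∫(4*cos(2*u)) du.
Step 2. Evaluate the standard form: now 2*sin(2*u).
Step 3. Substitute back u = z**3 - 4: now 2*sin(2*z**3 - 8).
Answer: 2*sin(2*z**3 - 8).


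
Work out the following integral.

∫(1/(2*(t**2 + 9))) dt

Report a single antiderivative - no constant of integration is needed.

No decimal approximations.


Answer: atan(t/3)/6.


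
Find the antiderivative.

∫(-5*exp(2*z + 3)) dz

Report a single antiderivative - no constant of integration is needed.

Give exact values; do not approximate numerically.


Answer: -5*exp(2*z + 3)/2.


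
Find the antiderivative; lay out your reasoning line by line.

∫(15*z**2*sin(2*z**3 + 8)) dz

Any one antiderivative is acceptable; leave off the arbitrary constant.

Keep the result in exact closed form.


Step 1. Substitute u = z**3 + 4, turning ∫(15*z**2*sin(2*z**3 + 8)) dz into ∫(5*sin(2*u)) du: now ∫(5*sin(2*u)) du.
Step 2. Evaluate the standard form: now -5*cos(2*u)/2.
Step 3. Substitute back u = z**3 + 4: now -5*cos(2*z**3 + 8)/2.
Answer: -5*cos(2*z**3 + 8)/2.


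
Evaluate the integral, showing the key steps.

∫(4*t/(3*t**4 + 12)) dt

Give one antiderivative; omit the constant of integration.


Step 1. Substitute u = t**2, turning ∫(4*t/(3*t**4 + 12)) dt into ∫(2/(3*(u**2 + 4))) du: now ∫(2/(3*(u**2 + 4))) du.
Step 2. Evaluate the standard form: now atan(u/2)/3.
Step 3. Substitute back u = t**2: now atan(t**2/2)/3.
Answer: atan(t**2/2)/3.


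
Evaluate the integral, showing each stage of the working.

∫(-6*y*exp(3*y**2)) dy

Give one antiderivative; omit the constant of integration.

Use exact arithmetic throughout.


Step 1. Substitute u = y**2, turning ∫(-6*y*exp(3*y**2)) dy into ∫(-3*exp(3*u)) du: now ∫(-3*exp(3*u)) du.
Step 2. Evaluate the standard form: now -exp(3*u).
Step 3. Substitute back u = y**2: now -exp(3*y**2).
Answer: -exp(3*y**2).


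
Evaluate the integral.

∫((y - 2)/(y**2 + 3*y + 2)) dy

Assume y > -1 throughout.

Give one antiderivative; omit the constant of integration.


Answer: -3*log(y + 1) + 4*log(y + 2).


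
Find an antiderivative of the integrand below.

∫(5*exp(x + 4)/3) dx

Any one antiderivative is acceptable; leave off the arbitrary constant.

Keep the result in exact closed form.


Answer: 5*exp(x + 4)/3.


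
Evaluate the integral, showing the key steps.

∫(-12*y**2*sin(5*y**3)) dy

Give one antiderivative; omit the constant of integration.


Step 1. Substitute u = y**3, turning ∫(-12*y**2*sin(5*y**3)) dy into ∫(-4*sin(5*u)) du: now ∫(-4*sin(5*u)) du.
Step 2. Evaluate the standard form: now 4*cos(5*u)/5.
Step 3. Substitute back u = y**3: now 4*cos(5*y**3)/5.
Answer: 4*cos(5*y**3)/5.


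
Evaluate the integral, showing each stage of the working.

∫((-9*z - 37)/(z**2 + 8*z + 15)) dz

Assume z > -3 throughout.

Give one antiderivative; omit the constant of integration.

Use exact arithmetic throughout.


Step 1. Decompose ∫((-9*z - 37)/(z**2 + 8*z + 15)) dz by partial fractions, (-9*z - 37)/(z**2 + 8*z + 15) = -4/(z + 5) - 5/(z + 3): now ∫(-5/(z + 3)) dz + ∫(-4/(z + 5)) dz.
Step 2. Evaluate the standard form [assuming z > -3]: now -5*log(z + 3) + ∫(-4/(z + 5)) dz.
Step 3. Evaluate the standard form [assuming z > -5]: now -5*log(z + 3) - 4*log(z + 5).
Answer: -5*log(z + 3) - 4*log(z + 5).


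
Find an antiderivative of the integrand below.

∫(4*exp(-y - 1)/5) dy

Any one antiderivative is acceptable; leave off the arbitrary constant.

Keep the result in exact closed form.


Answer: -4*exp(-y - 1)/5.


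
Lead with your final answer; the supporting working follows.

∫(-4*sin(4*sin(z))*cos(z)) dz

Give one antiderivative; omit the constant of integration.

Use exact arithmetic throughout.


The answer is cos(4*sin(z)).
Step 1. Substitute u = sin(z), turning ∫(-4*sin(4*sin(z))*cos(z)) dz into ∫(-4*sin(4*u)) du: now ∫(-4*sin(4*u)) du.
Step 2. Evaluate the standard form: now cos(4*u).
Step 3. Substitute back u = sin(z): now cos(4*sin(z)).
Answer: cos(4*sin(z)).


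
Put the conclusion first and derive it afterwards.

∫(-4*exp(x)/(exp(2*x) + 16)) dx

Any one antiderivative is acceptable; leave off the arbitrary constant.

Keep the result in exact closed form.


The answer is -atan(exp(x)/4).
Step 1. Substitute u = exp(x), turning ∫(-4*exp(x)/(exp(2*x) + 16)) dx into ∫(-4/(u**2 + 16)) du: now ∫(-4/(u**2 + 16)) du.
Step 2. Evaluate the standard form: now -atan(u/4).
Step 3. Substitute back u = exp(x): now -atan(exp(x)/4).
Answer: -atan(exp(x)/4).


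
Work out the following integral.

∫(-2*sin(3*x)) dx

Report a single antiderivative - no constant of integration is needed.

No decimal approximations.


Answer: 2*cos(3*x)/3.


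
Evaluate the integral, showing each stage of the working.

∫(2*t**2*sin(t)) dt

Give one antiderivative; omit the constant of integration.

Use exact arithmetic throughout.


Step 1. Integrate ∫(2*t**2*sin(t)) dt by parts with u = t**2, dv = (2*sin(t)) dt, so v = -2*cos(t): now -2*t**2*cos(t) + ∫(4*t*cos(t)) dt.
Step 2. Integrate ∫(4*t*cos(t)) dt by parts with u = t, dv = (4*cos(t)) dt, so v = 4*sin(t): now -2*t**2*cos(t) + 4*t*sin(t) + ∫(-4*sin(t)) dt.
Step 3. Evaluate the standard form: now -2*t**2*cos(t) + 4*t*sin(t) + 4*cos(t).
Answer: -2*t**2*cos(t) + 4*t*sin(t) + 4*cos(t).


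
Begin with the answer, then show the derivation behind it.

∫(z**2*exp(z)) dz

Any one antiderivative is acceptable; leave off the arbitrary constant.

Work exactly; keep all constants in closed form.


The answer is z**2*exp(z) - 2*z*exp(z) + 2*exp(z).
Step 1. Integrate ∫(z**2*exp(z)) dz by parts with u = z**2, dv = (exp(z)) dz, so v = exp(z): now z**2*exp(z) + ∫(-2*z*exp(z)) dz.
Step 2. Integrate ∫(-2*z*exp(z)) dz by parts with u = z, dv = (-2*exp(z)) dz, so v = -2*exp(z): now z**2*exp(z) - 2*z*exp(z) + ∫(2*exp(z)) dz.
Step 3. Evaluate the standard form: now z**2*exp(z) - 2*z*exp(z) + 2*exp(z).
Answer: z**2*exp(z) - 2*z*exp(z) + 2*exp(z).


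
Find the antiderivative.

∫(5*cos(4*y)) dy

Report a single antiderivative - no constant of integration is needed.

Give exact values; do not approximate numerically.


Answer: 5*sin(4*y)/4.


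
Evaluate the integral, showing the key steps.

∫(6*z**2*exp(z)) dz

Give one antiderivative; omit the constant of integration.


Step 1. Integrate ∫(6*z**2*exp(z)) dz by parts with u = z**2, dv = (6*exp(z)) dz, so v = 6*exp(z): now 6*z**2*exp(z) + ∫(-12*z*exp(z)) dz.
Step 2. Integrate ∫(-12*z*exp(z)) dz by parts with u = z, dv = (-12*exp(z)) dz, so v = -12*exp(z): now 6*z**2*exp(z) - 12*z*exp(z) + ∫(12*exp(z)) dz.
Step 3. Evaluate the standard form: now 6*z**2*exp(z) - 12*z*exp(z) + 12*exp(z).
Answer: 6*z**2*exp(z) - 12*z*exp(z) + 12*exp(z).


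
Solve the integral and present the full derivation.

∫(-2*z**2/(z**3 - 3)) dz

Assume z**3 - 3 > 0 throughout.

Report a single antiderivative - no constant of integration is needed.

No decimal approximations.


Step 1. Substitute u = z**3 - 3, turning ∫(-2*z**2/(z**3 - 3)) dz into ∫(-2/(3*u)) du: now ∫(-2/(3*u)) du.
Step 2. Evaluate the standard form [assuming u > 0]: now -2*log(u)/3.
Step 3. Substitute back u = z**3 - 3: now -2*log(z**3 - 3)/3.
Answer: -2*log(z**3 - 3)/3.


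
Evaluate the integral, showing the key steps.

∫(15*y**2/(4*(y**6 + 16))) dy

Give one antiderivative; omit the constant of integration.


Step 1. Substitute u = y**3, turning ∫(15*y**2/(4*(y**6 + 16))) dy into ∫(5/(4*(u**2 + 16))) du: now ∫(5/(4*(u**2 + 16))) du.
Step 2. Evaluate the standard form: now 5*atan(u/4)/16.
Step 3. Substitute back u = y**3: now 5*atan(y**3/4)/16.
Answer: 5*atan(y**3/4)/16.


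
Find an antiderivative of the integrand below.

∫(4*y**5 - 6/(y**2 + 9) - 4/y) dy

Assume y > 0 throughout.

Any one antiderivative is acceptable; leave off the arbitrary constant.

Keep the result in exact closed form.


Answer: 2*y**6/3 - 4*log(y) - 2*atan(y/3).


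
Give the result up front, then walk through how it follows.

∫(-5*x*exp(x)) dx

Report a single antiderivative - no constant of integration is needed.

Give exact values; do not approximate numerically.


The answer is -5*x*exp(x) + 5*exp(x).
Step 1. Integrate ∫(-5*x*exp(x)) dx by parts with u = x, dv = (-5*exp(x)) dx, so v = -5*exp(x): now -5*x*exp(x) + ∫(5*exp(x)) dx.
Step 2. Evaluate the standard form: now -5*x*exp(x) + 5*exp(x).
Answer: -5*x*exp(x) + 5*exp(x).


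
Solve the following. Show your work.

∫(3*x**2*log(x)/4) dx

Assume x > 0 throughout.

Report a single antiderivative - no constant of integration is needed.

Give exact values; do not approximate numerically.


Step 1. Integrate ∫(3*x**2*log(x)/4) dx by parts with u = log(x), dv = (3*x**2/4) dx, so v = x**3/4 [assuming x > 0]: now x**3*log(x)/4 + ∫(-x**2/4) dx.
Step 2. Evaluate the standard form: now x**3*log(x)/4 - x**3/12.
Answer: x**3*log(x)/4 - x**3/12.


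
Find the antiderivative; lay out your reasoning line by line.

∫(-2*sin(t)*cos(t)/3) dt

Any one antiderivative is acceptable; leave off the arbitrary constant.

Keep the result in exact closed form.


Step 1. Substitute u = sin(t), turning ∫(-2*sin(t)*cos(t)/3) dt into ∫(-2*u/3) du: now ∫(-2*u/3) du.
Step 2. Evaluate the standard form: now -u**2/3.
Step 3. Substitute back u = sin(t): now -sin(t)**2/3.
Answer: -sin(t)**2/3.


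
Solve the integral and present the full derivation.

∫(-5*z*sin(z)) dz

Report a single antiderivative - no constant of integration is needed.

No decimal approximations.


Step 1. Integrate ∫(-5*z*sin(z)) dz by parts with u = z, dv = (-5*sin(z)) dz, so v = 5*cos(z): now 5*z*cos(z) + ∫(-5*cos(z)) dz.
Step 2. Evaluate the standard form: now 5*z*cos(z) - 5*sin(z).
Answer: 5*z*cos(z) - 5*sin(z).


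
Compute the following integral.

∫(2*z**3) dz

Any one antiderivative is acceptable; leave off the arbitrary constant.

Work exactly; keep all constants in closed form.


Answer: z**4/2.


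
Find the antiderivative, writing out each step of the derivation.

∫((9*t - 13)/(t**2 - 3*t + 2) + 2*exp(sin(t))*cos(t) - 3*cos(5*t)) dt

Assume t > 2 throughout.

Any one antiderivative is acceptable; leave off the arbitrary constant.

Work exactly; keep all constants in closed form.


Step 1. Rewrite: now ∫((9*t - 13)/(t**2 - 3*t + 2)) dt + ∫(2*exp(sin(t))*cos(t)) dt + ∫(-3*cos(5*t)) dt.
Step 2. Decompose ∫((9*t - 13)/(t**2 - 3*t + 2)) dt by partial fractions, (9*t - 13)/(t**2 - 3*t + 2) = 4/(t - 1) + 5/(t - 2): now ∫(2*exp(sin(t))*cos(t)) dt + ∫(5/(t - 2)) dt + ∫(4/(t - 1)) dt + ∫(-3*cos(5*t)) dt.
Step 3. Evaluate the standard form [assuming t > 2]: now 5*log(t - 2) + ∫(2*exp(sin(t))*cos(t)) dt + ∫(4/(t - 1)) dt + ∫(-3*cos(5*t)) dt.
Step 4. Evaluate the standard form [assuming t > 1]: now 5*log(t - 2) + 4*log(t - 1) + ∫(2*exp(sin(t))*cos(t)) dt + ∫(-3*cos(5*t)) dt.
Step 5. Substitute u = sin(t), turning ∫(2*exp(sin(t))*cos(t)) dt into ∫(2*exp(u)) du: now 5*log(t - 2) + 4*log(t - 1) + ∫(2*exp(u)) du + ∫(-3*cos(5*t)) dt.
Step 6. Evaluate the standard form: now 2*exp(u) + 5*log(t - 2) + 4*log(t - 1) + ∫(-3*cos(5*t)) dt.
Step 7. Substitute back u = sin(t): now 2*exp(sin(t)) + 5*log(t - 2) + 4*log(t - 1) + ∫(-3*cos(5*t)) dt.
Step 8. Evaluate the standard form: now 2*exp(sin(t)) + 5*log(t - 2) + 4*log(t - 1) - 3*sin(5*t)/5.
Answer: 2*exp(sin(t)) + 5*log(t - 2) + 4*log(t - 1) - 3*sin(5*t)/5.


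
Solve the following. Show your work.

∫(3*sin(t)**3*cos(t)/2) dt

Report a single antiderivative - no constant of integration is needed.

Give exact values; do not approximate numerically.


Step 1. Substitute u = sin(t), turning ∫(3*sin(t)**3*cos(t)/2) dt into ∫(3*u**3/2) du: now ∫(3*u**3/2) du.
Step 2. Evaluate the standard form: now 3*u**4/8.
Step 3. Substitute back u = sin(t): now 3*sin(t)**4/8.
Answer: 3*sin(t)**4/8.


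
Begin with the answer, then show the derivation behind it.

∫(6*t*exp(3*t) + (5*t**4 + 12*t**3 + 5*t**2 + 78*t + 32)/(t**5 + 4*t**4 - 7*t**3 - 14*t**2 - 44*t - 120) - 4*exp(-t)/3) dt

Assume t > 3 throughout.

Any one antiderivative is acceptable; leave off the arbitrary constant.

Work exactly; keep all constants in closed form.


The answer is 2*t*exp(3*t) - 2*exp(3*t)/3 + 2*log(t - 3) + log(t + 2) + 2*log(t + 5) - atan(t/2) + 4*exp(-t)/3.
Step 1. Rewrite: now ∫(6*t*exp(3*t)) dt + ∫((5*t**4 + 12*t**3 + 5*t**2 + 78*t + 32)/(t**5 + 4*t**4 - 7*t**3 - 14*t**2 - 44*t - 120)) dt + ∫(-4*exp(-t)/3) dt.
Step 2. Integrate ∫(6*t*exp(3*t)) dt by parts with u = t, dv = (6*exp(3*t)) dt, so v = 2*exp(3*t): now 2*t*exp(3*t) + ∫((5*t**4 + 12*t**3 + 5*t**2 + 78*t + 32)/(t**5 + 4*t**4 - 7*t**3 - 14*t**2 - 44*t - 120)) dt + ∫(-4*exp(-t)/3) dt + ∫(-2*exp(3*t)) dt.
Step 3. Evaluate the standard form: now 2*t*exp(3*t) - 2*exp(3*t)/3 + ∫((5*t**4 + 12*t**3 + 5*t**2 + 78*t + 32)/(t**5 + 4*t**4 - 7*t**3 - 14*t**2 - 44*t - 120)) dt + ∫(-4*exp(-t)/3) dt.
Step 4. Evaluate the standard form: now 2*t*exp(3*t) - 2*exp(3*t)/3 + ∫((5*t**4 + 12*t**3 + 5*t**2 + 78*t + 32)/(t**5 + 4*t**4 - 7*t**3 - 14*t**2 - 44*t - 120)) dt + 4*exp(-t)/3.
Step 5. Decompose ∫((5*t**4 + 12*t**3 + 5*t**2 + 78*t + 32)/(t**5 + 4*t**4 - 7*t**3 - 14*t**2 - 44*t - 120)) dt by partial fractions, (5*t**4 + 12*t**3 + 5*t**2 + 78*t + 32)/(t**5 + 4*t**4 - 7*t**3 - 14*t**2 - 44*t - 120) = -2/(t**2 + 4) + 2/(t + 5) + 1/(t + 2) + 2/(t - 3): now 2*t*exp(3*t) - 2*exp(3*t)/3 + ∫(2/(t - 3)) dt + ∫(1/(t + 2)) dt + ∫(2/(t + 5)) dt + ∫(-2/(t**2 + 4)) dt + 4*exp(-t)/3.
Step 6. Evaluate the standard form [assuming t > -2]: now 2*t*exp(3*t) - 2*exp(3*t)/3 + log(t + 2) + ∫(2/(t - 3)) dt + ∫(2/(t + 5)) dt + ∫(-2/(t**2 + 4)) dt + 4*exp(-t)/3.
Step 7. Evaluate the standard form [assuming t > -5]: now 2*t*exp(3*t) - 2*exp(3*t)/3 + log(t + 2) + 2*log(t + 5) + ∫(2/(t - 3)) dt + ∫(-2/(t**2 + 4)) dt + 4*exp(-t)/3.
Step 8. Evaluate the standard form [assuming t > 3]: now 2*t*exp(3*t) - 2*exp(3*t)/3 + 2*log(t - 3) + log(t + 2) + 2*log(t + 5) + ∫(-2/(t**2 + 4)) dt + 4*exp(-t)/3.
Step 9. Evaluate the standard form: now 2*t*exp(3*t) - 2*exp(3*t)/3 + 2*log(t - 3) + log(t + 2) + 2*log(t + 5) - atan(t/2) + 4*exp(-t)/3.
Answer: 2*t*exp(3*t) - 2*exp(3*t)/3 + 2*log(t - 3) + log(t + 2) + 2*log(t + 5) - atan(t/2) + 4*exp(-t)/3.


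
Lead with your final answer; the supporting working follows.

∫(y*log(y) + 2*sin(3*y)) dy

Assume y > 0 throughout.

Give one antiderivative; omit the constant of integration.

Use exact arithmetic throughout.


The answer is y**2*log(y)/2 - y**2/4 - 2*cos(3*y)/3.
Step 1. Rewrite: now ∫(y*log(y)) dy + ∫(2*sin(3*y)) dy.
Step 2. Evaluate the standard form: now -2*cos(3*y)/3 + ∫(y*log(y)) dy.
Step 3. Integrate ∫(y*log(y)) dy by parts with u = log(y), dv = (y) dy, so v = y**2/2 [assuming y > 0]: now y**2*log(y)/2 - 2*cos(3*y)/3 + ∫(-y/2) dy.
Step 4. Evaluate the standard form: now y**2*log(y)/2 - y**2/4 - 2*cos(3*y)/3.
Answer: y**2*log(y)/2 - y**2/4 - 2*cos(3*y)/3.


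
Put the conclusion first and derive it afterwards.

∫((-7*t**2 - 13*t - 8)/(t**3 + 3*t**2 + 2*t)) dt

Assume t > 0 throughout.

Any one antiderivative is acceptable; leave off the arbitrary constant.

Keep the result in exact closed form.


The answer is -4*log(t) + 2*log(t + 1) - 5*log(t + 2).
Step 1. Decompose ∫((-7*t**2 - 13*t - 8)/(t**3 + 3*t**2 + 2*t)) dt by partial fractions, (-7*t**2 - 13*t - 8)/(t**3 + 3*t**2 + 2*t) = -5/(t + 2) + 2/(t + 1) - 4/t: now ∫(-4/t) dt + ∫(2/(t + 1)) dt + ∫(-5/(t + 2)) dt.
Step 2. Evaluate the standard form [assuming t > 0]: now -4*log(t) + ∫(2/(t + 1)) dt + ∫(-5/(t + 2)) dt.
Step 3. Evaluate the standard form [assuming t > -2]: now -4*log(t) - 5*log(t + 2) + ∫(2/(t + 1)) dt.
Step 4. Evaluate the standard form [assuming t > -1]: now -4*log(t) + 2*log(t + 1) - 5*log(t + 2).
Answer: -4*log(t) + 2*log(t + 1) - 5*log(t + 2).


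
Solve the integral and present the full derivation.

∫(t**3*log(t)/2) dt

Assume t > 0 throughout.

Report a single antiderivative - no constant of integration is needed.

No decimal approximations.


Step 1. Integrate ∫(t**3*log(t)/2) dt by parts with u = log(t), dv = (t**3/2) dt, so v = t**4/8 [assuming t > 0]: now t**4*log(t)/8 + ∫(-t**3/8) dt.
Step 2. Evaluate the standard form: now t**4*log(t)/8 - t**4/32.
Answer: t**4*log(t)/8 - t**4/32.


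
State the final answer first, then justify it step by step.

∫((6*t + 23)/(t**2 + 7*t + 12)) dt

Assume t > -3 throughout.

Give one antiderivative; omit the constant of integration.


The answer is 5*log(t + 3) + log(t + 4).
Step 1. Decompose ∫((6*t + 23)/(t**2 + 7*t + 12)) dt by partial fractions, (6*t + 23)/(t**2 + 7*t + 12) = 1/(t + 4) + 5/(t + 3): now ∫(5/(t + 3)) dt + ∫(1/(t + 4)) dt.
Step 2. Evaluate the standard form [assuming t > -4]: now log(t + 4) + ∫(5/(t + 3)) dt.
Step 3. Evaluate the standard form [assuming t > -3]: now 5*log(t + 3) + log(t + 4).
Answer: 5*log(t + 3) + log(t + 4).


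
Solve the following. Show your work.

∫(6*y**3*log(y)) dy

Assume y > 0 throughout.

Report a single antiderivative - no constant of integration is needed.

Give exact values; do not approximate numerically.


Step 1. Integrate ∫(6*y**3*log(y)) dy by parts with u = log(y), dv = (6*y**3) dy, so v = 3*y**4/2 [assuming y > 0]: now 3*y**4*log(y)/2 + ∫(-3*y**3/2) dy.
Step 2. Evaluate the standard form: now 3*y**4*log(y)/2 - 3*y**4/8.
Answer: 3*y**4*log(y)/2 - 3*y**4/8.


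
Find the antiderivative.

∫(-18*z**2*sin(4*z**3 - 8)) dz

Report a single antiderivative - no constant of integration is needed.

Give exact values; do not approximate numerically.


Answer: 3*cos(4*z**3 - 8)/2.


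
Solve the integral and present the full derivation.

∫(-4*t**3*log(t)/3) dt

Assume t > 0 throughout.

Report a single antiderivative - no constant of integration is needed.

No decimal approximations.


Step 1. Integrate ∫(-4*t**3*log(t)/3) dt by parts with u = log(t), dv = (-4*t**3/3) dt, so v = -t**4/3 [assuming t > 0]: now -t**4*log(t)/3 + ∫(t**3/3) dt.
Step 2. Evaluate the standard form: now -t**4*log(t)/3 + t**4/12.
Answer: -t**4*log(t)/3 + t**4/12.


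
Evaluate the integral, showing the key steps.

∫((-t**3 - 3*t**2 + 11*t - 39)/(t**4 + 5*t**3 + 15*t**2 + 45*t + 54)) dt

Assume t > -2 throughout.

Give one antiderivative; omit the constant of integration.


Step 1. Decompose ∫((-t**3 - 3*t**2 + 11*t - 39)/(t**4 + 5*t**3 + 15*t**2 + 45*t + 54)) dt by partial fractions, (-t**3 - 3*t**2 + 11*t - 39)/(t**4 + 5*t**3 + 15*t**2 + 45*t + 54) = 4/(t**2 + 9) + 4/(t + 3) - 5/(t + 2): now ∫(-5/(t + 2)) dt + ∫(4/(t + 3)) dt + ∫(4/(t**2 + 9)) dt.
Step 2. Evaluate the standard form [assuming t > -3]: now 4*log(t + 3) + ∫(-5/(t + 2)) dt + ∫(4/(t**2 + 9)) dt.
Step 3. Evaluate the standard form [assuming t > -2]: now -5*log(t + 2) + 4*log(t + 3) + ∫(4/(t**2 + 9)) dt.
Step 4. Evaluate the standard form: now -5*log(t + 2) + 4*log(t + 3) + 4*atan(t/3)/3.
Answer: -5*log(t + 2) + 4*log(t + 3) + 4*atan(t/3)/3.


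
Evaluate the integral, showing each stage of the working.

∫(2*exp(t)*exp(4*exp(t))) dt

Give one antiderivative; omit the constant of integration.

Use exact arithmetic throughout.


Step 1. Substitute u = exp(t), turning ∫(2*exp(t)*exp(4*exp(t))) dt into ∫(2*exp(4*u)) du: now ∫(2*exp(4*u)) du.
Step 2. Evaluate the standard form: now exp(4*u)/2.
Step 3. Substitute back u = exp(t): now exp(4*exp(t))/2.
Answer: exp(4*exp(t))/2.


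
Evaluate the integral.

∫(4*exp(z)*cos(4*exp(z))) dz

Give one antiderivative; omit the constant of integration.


Answer: sin(4*exp(z)).


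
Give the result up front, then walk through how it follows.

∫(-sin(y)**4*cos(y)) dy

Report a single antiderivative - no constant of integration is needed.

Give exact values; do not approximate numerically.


The answer is -sin(y)**5/5.
Step 1. Substitute u = sin(y), turning ∫(-sin(y)**4*cos(y)) dy into ∫(-u**4) du: now ∫(-u**4) du.
Step 2. Evaluate the standard form: now -u**5/5.
Step 3. Substitute back u = sin(y): now -sin(y)**5/5.
Answer: -sin(y)**5/5.


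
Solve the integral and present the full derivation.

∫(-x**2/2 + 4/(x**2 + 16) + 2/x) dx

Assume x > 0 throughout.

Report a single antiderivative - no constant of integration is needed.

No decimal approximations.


Step 1. Rewrite: now ∫(2/x) dx + ∫(-x**2/2) dx + ∫(4/(x**2 + 16)) dx.
Step 2. Evaluate the standard form [assuming x > 0]: now 2*log(x) + ∫(-x**2/2) dx + ∫(4/(x**2 + 16)) dx.
Step 3. Evaluate the standard form: now 2*log(x) + atan(x/4) + ∫(-x**2/2) dx.
Step 4. Evaluate the standard form: now -x**3/6 + 2*log(x) + atan(x/4).
Answer: -x**3/6 + 2*log(x) + atan(x/4).


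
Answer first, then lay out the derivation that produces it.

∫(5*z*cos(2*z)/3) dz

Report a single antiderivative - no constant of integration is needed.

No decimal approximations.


The answer is 5*z*sin(2*z)/6 + 5*cos(2*z)/12.
Step 1. Integrate ∫(5*z*cos(2*z)/3) dz by parts with u = z, dv = (5*cos(2*z)/3) dz, so v = 5*sin(2*z)/6: now 5*z*sin(2*z)/6 + ∫(-5*sin(2*z)/6) dz.
Step 2. Evaluate the standard form: now 5*z*sin(2*z)/6 + 5*cos(2*z)/12.
Answer: 5*z*sin(2*z)/6 + 5*cos(2*z)/12.


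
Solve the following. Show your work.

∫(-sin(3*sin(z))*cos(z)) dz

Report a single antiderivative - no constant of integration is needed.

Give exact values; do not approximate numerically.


Step 1. Substitute u = sin(z), turning ∫(-sin(3*sin(z))*cos(z)) dz into ∫(-sin(3*u)) du: now ∫(-sin(3*u)) du.
Step 2. Evaluate the standard form: now cos(3*u)/3.
Step 3. Substitute back u = sin(z): now cos(3*sin(z))/3.
Answer: cos(3*sin(z))/3.


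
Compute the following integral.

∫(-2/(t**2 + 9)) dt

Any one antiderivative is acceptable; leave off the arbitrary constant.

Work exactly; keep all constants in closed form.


Answer: -2*atan(t/3)/3.


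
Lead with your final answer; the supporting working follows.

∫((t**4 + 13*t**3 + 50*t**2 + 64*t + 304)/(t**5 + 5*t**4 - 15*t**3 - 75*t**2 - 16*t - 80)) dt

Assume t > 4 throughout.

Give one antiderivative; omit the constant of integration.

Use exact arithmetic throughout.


The answer is 2*log(t - 4) - 2*log(t + 4) + log(t + 5) - 3*atan(t).
Step 1. Decompose ∫((t**4 + 13*t**3 + 50*t**2 + 64*t + 304)/(t**5 + 5*t**4 - 15*t**3 - 75*t**2 - 16*t - 80)) dt by partial fractions, (t**4 + 13*t**3 + 50*t**2 + 64*t + 304)/(t**5 + 5*t**4 - 15*t**3 - 75*t**2 - 16*t - 80) = -3/(t**2 + 1) + 1/(t + 5) - 2/(t + 4) + 2/(t - 4): now ∫(2/(t - 4)) dt + ∫(-2/(t + 4)) dt + ∫(1/(t + 5)) dt + ∫(-3/(t**2 + 1)) dt.
Step 2. Evaluate the standard form [assuming t > -5]: now log(t + 5) + ∫(2/(t - 4)) dt + ∫(-2/(t + 4)) dt + ∫(-3/(t**2 + 1)) dt.
Step 3. Evaluate the standard form [assuming t > 4]: now 2*log(t - 4) + log(t + 5) + ∫(-2/(t + 4)) dt + ∫(-3/(t**2 + 1)) dt.
Step 4. Evaluate the standard form [assuming t > -4]: now 2*log(t - 4) - 2*log(t + 4) + log(t + 5) + ∫(-3/(t**2 + 1)) dt.
Step 5. Evaluate the standard form: now 2*log(t - 4) - 2*log(t + 4) + log(t + 5) - 3*atan(t).
Answer: 2*log(t - 4) - 2*log(t + 4) + log(t + 5) - 3*atan(t).


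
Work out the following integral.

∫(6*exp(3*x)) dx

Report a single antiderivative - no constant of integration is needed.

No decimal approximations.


Answer: 2*exp(3*x).


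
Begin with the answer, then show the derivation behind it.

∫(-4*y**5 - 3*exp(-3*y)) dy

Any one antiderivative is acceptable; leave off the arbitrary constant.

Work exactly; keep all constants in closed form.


The answer is -2*y**6/3 + exp(-3*y).
Step 1. Rewrite: now ∫(-4*y**5) dy + ∫(-3*exp(-3*y)) dy.
Step 2. Evaluate the standard form: now -2*y**6/3 + ∫(-3*exp(-3*y)) dy.
Step 3. Evaluate the standard form: now -2*y**6/3 + exp(-3*y).
Answer: -2*y**6/3 + exp(-3*y).


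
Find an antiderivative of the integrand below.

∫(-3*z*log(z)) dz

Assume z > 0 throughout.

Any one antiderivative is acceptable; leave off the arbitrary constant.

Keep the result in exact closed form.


Answer: -3*z**2*log(z)/2 + 3*z**2/4.


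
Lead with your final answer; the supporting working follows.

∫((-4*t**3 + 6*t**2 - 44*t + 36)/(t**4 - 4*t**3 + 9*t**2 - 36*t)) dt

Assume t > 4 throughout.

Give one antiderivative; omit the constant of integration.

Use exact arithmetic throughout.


The answer is -log(t) - 3*log(t - 4) + 2*atan(t/3)/3.
Step 1. Decompose ∫((-4*t**3 + 6*t**2 - 44*t + 36)/(t**4 - 4*t**3 + 9*t**2 - 36*t)) dt by partial fractions, (-4*t**3 + 6*t**2 - 44*t + 36)/(t**4 - 4*t**3 + 9*t**2 - 36*t) = 2/(t**2 + 9) - 3/(t - 4) - 1/t: now ∫(-1/t) dt + ∫(-3/(t - 4)) dt + ∫(2/(t**2 + 9)) dt.
Step 2. Evaluate the standard form [assuming t > 0]: now -log(t) + ∫(-3/(t - 4)) dt + ∫(2/(t**2 + 9)) dt.
Step 3. Evaluate the standard form [assuming t > 4]: now -log(t) - 3*log(t - 4) + ∫(2/(t**2 + 9)) dt.
Step 4. Evaluate the standard form: now -log(t) - 3*log(t - 4) + 2*atan(t/3)/3.
Answer: -log(t) - 3*log(t - 4) + 2*atan(t/3)/3.


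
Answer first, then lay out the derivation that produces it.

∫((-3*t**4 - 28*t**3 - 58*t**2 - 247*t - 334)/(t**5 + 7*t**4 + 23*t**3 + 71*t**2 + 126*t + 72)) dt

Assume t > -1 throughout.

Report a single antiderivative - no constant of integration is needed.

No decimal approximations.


The answer is -4*log(t + 1) - 4*log(t + 2) + 5*log(t + 4) + atan(t/3)/3.
Step 1. Decompose ∫((-3*t**4 - 28*t**3 - 58*t**2 - 247*t - 334)/(t**5 + 7*t**4 + 23*t**3 + 71*t**2 + 126*t + 72)) dt by partial fractions, (-3*t**4 - 28*t**3 - 58*t**2 - 247*t - 334)/(t**5 + 7*t**4 + 23*t**3 + 71*t**2 + 126*t + 72) = 1/(t**2 + 9) + 5/(t + 4) - 4/(t + 2) - 4/(t + 1): now ∫(-4/(t + 1)) dt + ∫(-4/(t + 2)) dt + ∫(5/(t + 4)) dt + ∫(1/(t**2 + 9)) dt.
Step 2. Evaluate the standard form [assuming t > -4]: now 5*log(t + 4) + ∫(-4/(t + 1)) dt + ∫(-4/(t + 2)) dt + ∫(1/(t**2 + 9)) dt.
Step 3. Evaluate the standard form [assuming t > -1]: now -4*log(t + 1) + 5*log(t + 4) + ∫(-4/(t + 2)) dt + ∫(1/(t**2 + 9)) dt.
Step 4. Evaluate the standard form [assuming t > -2]: now -4*log(t + 1) - 4*log(t + 2) + 5*log(t + 4) + ∫(1/(t**2 + 9)) dt.
Step 5. Evaluate the standard form: now -4*log(t + 1) - 4*log(t + 2) + 5*log(t + 4) + atan(t/3)/3.
Answer: -4*log(t + 1) - 4*log(t + 2) + 5*log(t + 4) + atan(t/3)/3.


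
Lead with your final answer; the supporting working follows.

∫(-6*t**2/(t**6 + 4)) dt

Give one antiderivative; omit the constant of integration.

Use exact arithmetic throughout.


The answer is -atan(t**3/2).
Step 1. Substitute u = t**3, turning ∫(-6*t**2/(t**6 + 4)) dt into ∫(-2/(u**2 + 4)) du: now ∫(-2/(u**2 + 4)) du.
Step 2. Evaluate the standard form: now -atan(u/2).
Step 3. Substitute back u = t**3: now -atan(t**3/2).
Answer: -atan(t**3/2).


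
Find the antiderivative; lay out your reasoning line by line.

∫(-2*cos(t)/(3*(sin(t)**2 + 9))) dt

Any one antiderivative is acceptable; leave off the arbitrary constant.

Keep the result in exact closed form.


Step 1. Substitute u = sin(t), turning ∫(-2*cos(t)/(3*(sin(t)**2 + 9))) dt into ∫(-2/(3*(u**2 + 9))) du: now ∫(-2/(3*(u**2 + 9))) du.
Step 2. Evaluate the standard form: now -2*atan(u/3)/9.
Step 3. Substitute back u = sin(t): now -2*atan(sin(t)/3)/9.
Answer: -2*atan(sin(t)/3)/9.


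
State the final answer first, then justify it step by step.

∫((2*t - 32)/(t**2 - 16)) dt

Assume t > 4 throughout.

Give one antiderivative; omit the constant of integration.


The answer is -3*log(t - 4) + 5*log(t + 4).
Step 1. Decompose ∫((2*t - 32)/(t**2 - 16)) dt by partial fractions, (2*t - 32)/(t**2 - 16) = 5/(t + 4) - 3/(t - 4): now ∫(-3/(t - 4)) dt + ∫(5/(t + 4)) dt.
Step 2. Evaluate the standard form [assuming t > -4]: now 5*log(t + 4) + ∫(-3/(t - 4)) dt.
Step 3. Evaluate the standard form [assuming t > 4]: now -3*log(t - 4) + 5*log(t + 4).
Answer: -3*log(t - 4) + 5*log(t + 4).


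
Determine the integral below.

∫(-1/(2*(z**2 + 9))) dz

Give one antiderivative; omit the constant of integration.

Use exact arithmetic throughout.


Answer: -atan(z/3)/6.


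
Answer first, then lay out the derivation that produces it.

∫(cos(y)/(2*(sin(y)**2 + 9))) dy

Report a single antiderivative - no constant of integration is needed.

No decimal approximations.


The answer is atan(sin(y)/3)/6.
Step 1. Substitute u = sin(y), turning ∫(cos(y)/(2*(sin(y)**2 + 9))) dy into ∫(1/(2*(u**2 + 9))) du: now ∫(1/(2*(u**2 + 9))) du.
Step 2. Evaluate the standard form: now atan(u/3)/6.
Step 3. Substitute back u = sin(y): now atan(sin(y)/3)/6.
Answer: atan(sin(y)/3)/6.


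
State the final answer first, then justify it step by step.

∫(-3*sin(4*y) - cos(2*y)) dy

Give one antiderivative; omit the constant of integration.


The answer is -sin(2*y)/2 + 3*cos(4*y)/4.
Step 1. Rewrite: now ∫(-3*sin(4*y)) dy + ∫(-cos(2*y)) dy.
Step 2. Evaluate the standard form: now -sin(2*y)/2 + ∫(-3*sin(4*y)) dy.
Step 3. Evaluate the standard form: now -sin(2*y)/2 + 3*cos(4*y)/4.
Answer: -sin(2*y)/2 + 3*cos(4*y)/4.


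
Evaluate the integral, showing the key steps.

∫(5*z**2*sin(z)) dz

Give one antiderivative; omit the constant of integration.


Step 1. Integrate ∫(5*z**2*sin(z)) dz by parts with u = z**2, dv = (5*sin(z)) dz, so v = -5*cos(z): now -5*z**2*cos(z) + ∫(10*z*cos(z)) dz.
Step 2. Integrate ∫(10*z*cos(z)) dz by parts with u = z, dv = (10*cos(z)) dz, so v = 10*sin(z): now -5*z**2*cos(z) + 10*z*sin(z) + ∫(-10*sin(z)) dz.
Step 3. Evaluate the standard form: now -5*z**2*cos(z) + 10*z*sin(z) + 10*cos(z).
Answer: -5*z**2*cos(z) + 10*z*sin(z) + 10*cos(z).


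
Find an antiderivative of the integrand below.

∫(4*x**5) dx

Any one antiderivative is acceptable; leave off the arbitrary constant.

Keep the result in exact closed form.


Answer: 2*x**6/3.


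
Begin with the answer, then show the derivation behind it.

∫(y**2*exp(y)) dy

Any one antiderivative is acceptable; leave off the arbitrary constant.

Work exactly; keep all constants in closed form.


The answer is y**2*exp(y) - 2*y*exp(y) + 2*exp(y).
Step 1. Integrate ∫(y**2*exp(y)) dy by parts with u = y**2, dv = (exp(y)) dy, so v = exp(y): now y**2*exp(y) + ∫(-2*y*exp(y)) dy.
Step 2. Integrate ∫(-2*y*exp(y)) dy by parts with u = y, dv = (-2*exp(y)) dy, so v = -2*exp(y): now y**2*exp(y) - 2*y*exp(y) + ∫(2*exp(y)) dy.
Step 3. Evaluate the standard form: now y**2*exp(y) - 2*y*exp(y) + 2*exp(y).
Answer: y**2*exp(y) - 2*y*exp(y) + 2*exp(y).


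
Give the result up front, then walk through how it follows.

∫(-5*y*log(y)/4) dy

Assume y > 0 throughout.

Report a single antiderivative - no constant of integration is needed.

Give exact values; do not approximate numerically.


The answer is -5*y**2*log(y)/8 + 5*y**2/16.
Step 1. Integrate ∫(-5*y*log(y)/4) dy by parts with u = log(y), dv = (-5*y/4) dy, so v = -5*y**2/8 [assuming y > 0]: now -5*y**2*log(y)/8 + ∫(5*y/8) dy.
Step 2. Evaluate the standard form: now -5*y**2*log(y)/8 + 5*y**2/16.
Answer: -5*y**2*log(y)/8 + 5*y**2/16.


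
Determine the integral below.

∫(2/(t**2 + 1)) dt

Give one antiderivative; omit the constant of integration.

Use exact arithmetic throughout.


Answer: 2*atan(t).


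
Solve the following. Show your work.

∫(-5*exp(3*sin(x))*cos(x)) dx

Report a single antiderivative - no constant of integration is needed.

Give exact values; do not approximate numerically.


Step 1. Substitute u = sin(x), turning ∫(-5*exp(3*sin(x))*cos(x)) dx into ∫(-5*exp(3*u)) du: now ∫(-5*exp(3*u)) du.
Step 2. Evaluate the standard form: now -5*exp(3*u)/3.
Step 3. Substitute back u = sin(x): now -5*exp(3*sin(x))/3.
Answer: -5*exp(3*sin(x))/3.


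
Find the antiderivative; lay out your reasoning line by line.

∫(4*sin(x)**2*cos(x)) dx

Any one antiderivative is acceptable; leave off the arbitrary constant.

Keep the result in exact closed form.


Step 1. Substitute u = sin(x), turning ∫(4*sin(x)**2*cos(x)) dx into ∫(4*u**2) du: now ∫(4*u**2) du.
Step 2. Evaluate the standard form: now 4*u**3/3.
Step 3. Substitute back u = sin(x): now 4*sin(x)**3/3.
Answer: 4*sin(x)**3/3.


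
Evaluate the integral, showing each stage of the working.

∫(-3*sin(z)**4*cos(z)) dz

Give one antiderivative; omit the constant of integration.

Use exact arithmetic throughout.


Step 1. Substitute u = sin(z), turning ∫(-3*sin(z)**4*cos(z)) dz into ∫(-3*u**4) du: now ∫(-3*u**4) du.
Step 2. Evaluate the standard form: now -3*u**5/5.
Step 3. Substitute back u = sin(z): now -3*sin(z)**5/5.
Answer: -3*sin(z)**5/5.


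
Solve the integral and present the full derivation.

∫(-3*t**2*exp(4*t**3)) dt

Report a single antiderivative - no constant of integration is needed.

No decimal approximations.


Step 1. Substitute u = t**3, turning ∫(-3*t**2*exp(4*t**3)) dt into ∫(-exp(4*u)) du: now ∫(-exp(4*u)) du.
Step 2. Evaluate the standard form: now -exp(4*u)/4.
Step 3. Substitute back u = t**3: now -exp(4*t**3)/4.
Answer: -exp(4*t**3)/4.


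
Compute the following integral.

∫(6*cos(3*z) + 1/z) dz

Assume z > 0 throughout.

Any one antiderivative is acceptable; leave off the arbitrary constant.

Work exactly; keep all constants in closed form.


Answer: log(z) + 2*sin(3*z).


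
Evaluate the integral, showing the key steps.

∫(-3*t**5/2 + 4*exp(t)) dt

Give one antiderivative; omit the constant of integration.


Step 1. Rewrite: now ∫(-3*t**5/2) dt + ∫(4*exp(t)) dt.
Step 2. Evaluate the standard form: now 4*exp(t) + ∫(-3*t**5/2) dt.
Step 3. Evaluate the standard form: now -t**6/4 + 4*exp(t).
Answer: -t**6/4 + 4*exp(t).


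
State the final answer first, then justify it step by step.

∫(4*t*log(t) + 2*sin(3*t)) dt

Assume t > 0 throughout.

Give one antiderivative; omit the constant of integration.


The answer is 2*t**2*log(t) - t**2 - 2*cos(3*t)/3.
Step 1. Rewrite: now ∫(4*t*log(t)) dt + ∫(2*sin(3*t)) dt.
Step 2. Integrate ∫(4*t*log(t)) dt by parts with u = log(t), dv = (4*t) dt, so v = 2*t**2 [assuming t > 0]: now 2*t**2*log(t) + ∫(-2*t) dt + ∫(2*sin(3*t)) dt.
Step 3. Evaluate the standard form: now 2*t**2*log(t) - t**2 + ∫(2*sin(3*t)) dt.
Step 4. Evaluate the standard form: now 2*t**2*log(t) - t**2 - 2*cos(3*t)/3.
Answer: 2*t**2*log(t) - t**2 - 2*cos(3*t)/3.


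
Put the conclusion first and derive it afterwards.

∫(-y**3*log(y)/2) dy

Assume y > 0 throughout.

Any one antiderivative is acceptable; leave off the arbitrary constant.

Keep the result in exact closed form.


The answer is -y**4*log(y)/8 + y**4/32.
Step 1. Integrate ∫(-y**3*log(y)/2) dy by parts with u = log(y), dv = (-y**3/2) dy, so v = -y**4/8 [assuming y > 0]: now -y**4*log(y)/8 + ∫(y**3/8) dy.
Step 2. Evaluate the standard form: now -y**4*log(y)/8 + y**4/32.
Answer: -y**4*log(y)/8 + y**4/32.


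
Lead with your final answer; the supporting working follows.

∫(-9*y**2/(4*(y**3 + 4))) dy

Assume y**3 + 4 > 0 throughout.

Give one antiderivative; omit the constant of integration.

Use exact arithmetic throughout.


The answer is -3*log(y**3 + 4)/4.
Step 1. Substitute u = y**3 + 4, turning ∫(-9*y**2/(4*(y**3 + 4))) dy into ∫(-3/(4*u)) du: now ∫(-3/(4*u)) du.
Step 2. Evaluate the standard form [assuming u > 0]: now -3*log(u)/4.
Step 3. Substitute back u = y**3 + 4: now -3*log(y**3 + 4)/4.
Answer: -3*log(y**3 + 4)/4.


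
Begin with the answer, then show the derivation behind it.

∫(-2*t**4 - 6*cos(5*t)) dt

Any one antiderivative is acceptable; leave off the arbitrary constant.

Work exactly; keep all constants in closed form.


The answer is -2*t**5/5 - 6*sin(5*t)/5.
Step 1. Rewrite: now ∫(-2*t**4) dt + ∫(-6*cos(5*t)) dt.
Step 2. Evaluate the standard form: now -6*sin(5*t)/5 + ∫(-2*t**4) dt.
Step 3. Evaluate the standard form: now -2*t**5/5 - 6*sin(5*t)/5.
Answer: -2*t**5/5 - 6*sin(5*t)/5.


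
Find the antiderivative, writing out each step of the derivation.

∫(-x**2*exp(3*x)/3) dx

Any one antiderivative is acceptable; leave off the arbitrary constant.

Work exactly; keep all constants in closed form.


Step 1. Integrate ∫(-x**2*exp(3*x)/3) dx by parts with u = x**2, dv = (-exp(3*x)/3) dx, so v = -exp(3*x)/9: now -x**2*exp(3*x)/9 + ∫(2*x*exp(3*x)/9) dx.
Step 2. Integrate ∫(2*x*exp(3*x)/9) dx by parts with u = x, dv = (2*exp(3*x)/9) dx, so v = 2*exp(3*x)/27: now -x**2*exp(3*x)/9 + 2*x*exp(3*x)/27 + ∫(-2*exp(3*x)/27) dx.
Step 3. Evaluate the standard form: now -x**2*exp(3*x)/9 + 2*x*exp(3*x)/27 - 2*exp(3*x)/81.
Answer: -x**2*exp(3*x)/9 + 2*x*exp(3*x)/27 - 2*exp(3*x)/81.


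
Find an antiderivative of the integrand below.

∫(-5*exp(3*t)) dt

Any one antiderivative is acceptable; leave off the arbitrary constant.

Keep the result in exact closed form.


Answer: -5*exp(3*t)/3.


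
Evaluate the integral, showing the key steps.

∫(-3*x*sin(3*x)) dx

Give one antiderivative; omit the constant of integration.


Step 1. Integrate ∫(-3*x*sin(3*x)) dx by parts with u = x, dv = (-3*sin(3*x)) dx, so v = cos(3*x): now x*cos(3*x) + ∫(-cos(3*x)) dx.
Step 2. Evaluate the standard form: now x*cos(3*x) - sin(3*x)/3.
Answer: x*cos(3*x) - sin(3*x)/3.


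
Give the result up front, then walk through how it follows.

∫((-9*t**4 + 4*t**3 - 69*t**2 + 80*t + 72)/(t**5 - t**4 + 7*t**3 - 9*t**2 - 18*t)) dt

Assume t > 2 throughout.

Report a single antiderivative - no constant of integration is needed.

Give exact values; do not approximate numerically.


The answer is -4*log(t) - 2*log(t - 2) - 3*log(t + 1) - 4*atan(t/3)/3.
Step 1. Decompose ∫((-9*t**4 + 4*t**3 - 69*t**2 + 80*t + 72)/(t**5 - t**4 + 7*t**3 - 9*t**2 - 18*t)) dt by partial fractions, (-9*t**4 + 4*t**3 - 69*t**2 + 80*t + 72)/(t**5 - t**4 + 7*t**3 - 9*t**2 - 18*t) = -4/(t**2 + 9) - 3/(t + 1) - 2/(t - 2) - 4/t: now ∫(-4/t) dt + ∫(-2/(t - 2)) dt + ∫(-3/(t + 1)) dt + ∫(-4/(t**2 + 9)) dt.
Step 2. Evaluate the standard form [assuming t > -1]: now -3*log(t + 1) + ∫(-4/t) dt + ∫(-2/(t - 2)) dt + ∫(-4/(t**2 + 9)) dt.
Step 3. Evaluate the standard form [assuming t > 0]: now -4*log(t) - 3*log(t + 1) + ∫(-2/(t - 2)) dt + ∫(-4/(t**2 + 9)) dt.
Step 4. Evaluate the standard form [assuming t > 2]: now -4*log(t) - 2*log(t - 2) - 3*log(t + 1) + ∫(-4/(t**2 + 9)) dt.
Step 5. Evaluate the standard form: now -4*log(t) - 2*log(t - 2) - 3*log(t + 1) - 4*atan(t/3)/3.
Answer: -4*log(t) - 2*log(t - 2) - 3*log(t + 1) - 4*atan(t/3)/3.


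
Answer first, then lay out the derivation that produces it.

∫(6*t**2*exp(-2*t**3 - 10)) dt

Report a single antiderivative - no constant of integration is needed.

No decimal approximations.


The answer is -exp(-2*t**3 - 10).
Step 1. Substitute u = t**3 + 5, turning ∫(6*t**2*exp(-2*t**3 - 10)) dt into ∫(2*exp(-2*u)) du: now ∫(2*exp(-2*u)) du.
Step 2. Evaluate the standard form: now -exp(-2*u).
Step 3. Substitute back u = t**3 + 5: now -exp(-2*t**3 - 10).
Answer: -exp(-2*t**3 - 10).
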